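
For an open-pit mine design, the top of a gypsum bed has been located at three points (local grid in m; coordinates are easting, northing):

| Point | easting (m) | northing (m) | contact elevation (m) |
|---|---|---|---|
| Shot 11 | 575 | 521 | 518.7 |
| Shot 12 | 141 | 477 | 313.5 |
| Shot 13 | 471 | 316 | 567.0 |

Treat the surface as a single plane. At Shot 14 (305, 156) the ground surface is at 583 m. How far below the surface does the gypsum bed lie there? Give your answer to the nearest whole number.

23 m

Let the plane be z = a·easting + b·northing + c.
Shot 12−Shot 11: −434a − 44b = −205.2;  Shot 13−Shot 11: −104a − 205b = 48.3.
Solving gives a = 0.52363, b = −0.50126.
Then c = 518.7 − a·575 − b·521 = 478.77.
At (305, 156): z_contact = 159.7 − 78.2 + 478.77 = 560.3 m.
Depth below ground = 583 − 560.3 = 23 m.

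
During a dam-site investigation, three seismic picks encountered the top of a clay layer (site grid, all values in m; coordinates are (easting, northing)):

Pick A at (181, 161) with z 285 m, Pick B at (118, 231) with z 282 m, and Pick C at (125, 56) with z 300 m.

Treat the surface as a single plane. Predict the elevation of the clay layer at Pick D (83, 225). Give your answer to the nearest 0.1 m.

285.1 m

Let the plane be z = a·E + b·N + c.
Pick B−Pick A: −63a + 70b = −3;  Pick C−Pick A: −56a − 105b = 15.
Solving gives a = −0.06977, b = −0.10565.
Then c = 285 − a·181 − b·161 = 314.64.
At (83, 225): z = −5.8 − 23.8 + 314.64 = 285.1 m.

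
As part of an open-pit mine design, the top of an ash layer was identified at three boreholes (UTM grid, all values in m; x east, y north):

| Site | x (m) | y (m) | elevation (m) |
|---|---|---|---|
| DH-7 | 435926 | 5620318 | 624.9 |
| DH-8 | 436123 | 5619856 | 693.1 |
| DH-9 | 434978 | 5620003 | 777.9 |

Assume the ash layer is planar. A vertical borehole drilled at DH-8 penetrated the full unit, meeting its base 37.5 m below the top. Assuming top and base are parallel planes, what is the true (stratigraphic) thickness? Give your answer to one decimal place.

36.7 m

Let the plane be z = a·x + b·y + c.
DH-8−DH-7: 197a − 462b = 68.2;  DH-9−DH-7: −948a − 315b = 153.
Solving gives a = −0.09840, b = −0.18958.
|∇z| = √(a²+b²) = 0.21359, so dip δ = arctan(0.21359) = 12.06°.
True thickness = vertical thickness × cos δ = 37.5 × cos 12.06° = 36.7 m.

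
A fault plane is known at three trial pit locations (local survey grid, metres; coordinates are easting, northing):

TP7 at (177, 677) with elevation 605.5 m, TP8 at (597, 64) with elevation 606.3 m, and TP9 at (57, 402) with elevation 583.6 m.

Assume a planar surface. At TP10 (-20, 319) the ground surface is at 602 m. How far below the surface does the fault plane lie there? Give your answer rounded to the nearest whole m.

28 m

Two edge vectors: TP7→TP8 = (420, -613, 0.8), TP7→TP9 = (-120, -275, -21.9).
Normal n = (TP7→TP8) × (TP7→TP9) = (13644.7, 9102, -189060).
So ∂z/∂easting = −n_x/n_z = 0.07217 and ∂z/∂northing = −n_y/n_z = 0.04814.
Intercept c from TP7: 605.5 − 12.77 − 32.59 = 560.13.
At (-20, 319): z_contact = −1.4 + 15.4 + 560.13 = 574.0 m.
Depth below ground = 602 − 574.0 = 28 m.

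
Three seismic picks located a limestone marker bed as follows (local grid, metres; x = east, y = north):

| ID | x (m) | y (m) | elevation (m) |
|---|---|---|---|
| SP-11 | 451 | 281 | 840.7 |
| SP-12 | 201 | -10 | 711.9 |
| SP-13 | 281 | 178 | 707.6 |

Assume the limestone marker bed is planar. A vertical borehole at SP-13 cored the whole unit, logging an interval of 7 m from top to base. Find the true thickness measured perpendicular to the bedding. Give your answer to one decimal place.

Let the plane be z = a·x + b·y + c.
SP-12−SP-11: −250a − 291b = −128.8;  SP-13−SP-11: −170a − 103b = −133.1.
Solving gives a = 1.07360, b = −0.47972.
|∇z| = √(a²+b²) = 1.17590, so dip δ = arctan(1.17590) = 49.62°.
True thickness = vertical thickness × cos δ = 7 × cos 49.62° = 4.5 m.

4.5 m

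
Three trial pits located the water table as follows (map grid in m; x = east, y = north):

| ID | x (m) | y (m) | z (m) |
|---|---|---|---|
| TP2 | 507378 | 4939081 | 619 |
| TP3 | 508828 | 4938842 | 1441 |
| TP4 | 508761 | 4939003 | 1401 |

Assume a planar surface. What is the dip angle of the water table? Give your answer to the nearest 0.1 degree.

Let the plane be z = a·x + b·y + c.
TP3−TP2: 1450a − 239b = 822;  TP4−TP2: 1383a − 78b = 782.
Solving gives a = 0.56468, b = −0.01346.
Gradient magnitude |∇z| = √(a² + b²) = √(0.31886 + 0.00018) = 0.56484.
True dip = arctan(0.56484) = 29.5°, dipping toward W (azimuth ≈ 271°).

29.5°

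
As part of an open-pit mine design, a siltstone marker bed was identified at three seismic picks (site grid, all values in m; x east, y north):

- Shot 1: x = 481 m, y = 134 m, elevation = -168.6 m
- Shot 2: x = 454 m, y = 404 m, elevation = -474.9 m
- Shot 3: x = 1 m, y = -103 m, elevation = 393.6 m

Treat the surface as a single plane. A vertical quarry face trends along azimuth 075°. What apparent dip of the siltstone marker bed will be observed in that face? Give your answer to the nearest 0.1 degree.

Two edge vectors: Shot 1→Shot 2 = (-27, 270, -306.3), Shot 1→Shot 3 = (-480, -237, 562.2).
Normal n = (Shot 1→Shot 2) × (Shot 1→Shot 3) = (79200.9, 162203.4, 135999).
So ∂z/∂x = −n_x/n_z = −0.58236 and ∂z/∂y = −n_y/n_z = −1.19268.
Unit vector along 075° is (sin 75°, cos 75°) = (0.9659, 0.2588).
Slope in that direction = a·(0.9659) + b·(0.2588) = −0.87121.
Apparent dip = arctan|0.87121| = 41.1° (true dip is 53.0°, so apparent ≤ true as expected).

41.1°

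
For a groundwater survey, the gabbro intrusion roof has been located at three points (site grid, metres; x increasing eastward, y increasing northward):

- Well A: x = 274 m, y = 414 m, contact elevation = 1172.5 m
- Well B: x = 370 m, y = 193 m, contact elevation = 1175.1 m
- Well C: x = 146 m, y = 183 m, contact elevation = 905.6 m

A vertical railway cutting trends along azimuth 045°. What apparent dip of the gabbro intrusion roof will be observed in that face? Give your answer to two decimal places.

49.94°

Two edge vectors: Well A→Well B = (96, -221, 2.6), Well A→Well C = (-128, -231, -266.9).
Normal n = (Well A→Well B) × (Well A→Well C) = (59585.5, 25289.6, -50464).
So ∂z/∂x = −n_x/n_z = 1.18075 and ∂z/∂y = −n_y/n_z = 0.50114.
Unit vector along 045° is (sin 45°, cos 45°) = (0.7071, 0.7071).
Slope in that direction = a·(0.7071) + b·(0.7071) = 1.18928.
Apparent dip = arctan|1.18928| = 49.94° (true dip is 52.1°, so apparent ≤ true as expected).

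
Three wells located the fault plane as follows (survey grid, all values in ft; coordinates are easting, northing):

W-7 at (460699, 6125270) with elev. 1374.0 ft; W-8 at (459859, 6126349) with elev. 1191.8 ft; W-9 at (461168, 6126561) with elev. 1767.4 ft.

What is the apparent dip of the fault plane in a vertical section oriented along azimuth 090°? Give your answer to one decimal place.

22.5°

Two edge vectors: W-7→W-8 = (-840, 1079, -182.2), W-7→W-9 = (469, 1291, 393.4).
Normal n = (W-7→W-8) × (W-7→W-9) = (659698.8, 245004.2, -1590491).
So ∂z/∂easting = −n_x/n_z = 0.41478 and ∂z/∂northing = −n_y/n_z = 0.15404.
Unit vector along 090° is (sin 90°, cos 90°) = (1.0000, 0.0000).
Slope in that direction = a·(1.0000) + b·(0.0000) = 0.41478.
Apparent dip = arctan|0.41478| = 22.5° (true dip is 23.9°, so apparent ≤ true as expected).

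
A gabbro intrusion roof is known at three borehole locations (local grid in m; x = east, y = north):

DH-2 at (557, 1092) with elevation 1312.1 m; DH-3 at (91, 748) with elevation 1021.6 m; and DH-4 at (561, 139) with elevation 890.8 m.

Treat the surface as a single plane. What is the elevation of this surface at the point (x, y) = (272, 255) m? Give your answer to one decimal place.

856.6 m

Let the plane be z = a·x + b·y + c.
DH-3−DH-2: −466a − 344b = −290.5;  DH-4−DH-2: 4a − 953b = −421.3.
Solving gives a = 0.296132, b = 0.443321.
Then c = 1312.1 − a·557 − b·1092 = 663.05.
At (272, 255): z = 80.5 + 113.0 + 663.05 = 856.6 m.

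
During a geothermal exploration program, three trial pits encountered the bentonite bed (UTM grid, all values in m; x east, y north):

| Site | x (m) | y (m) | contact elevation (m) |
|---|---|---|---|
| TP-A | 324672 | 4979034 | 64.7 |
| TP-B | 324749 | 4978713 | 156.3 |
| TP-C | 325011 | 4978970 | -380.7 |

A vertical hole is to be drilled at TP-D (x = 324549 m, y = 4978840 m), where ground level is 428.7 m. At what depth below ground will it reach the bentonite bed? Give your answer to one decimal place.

Let the plane be z = a·x + b·y + c.
TP-B−TP-A: 77a − 321b = 91.6;  TP-C−TP-A: 339a − 64b = −445.4.
Solving gives a = −1.432614952, b = −0.629007325.
Then c = 64.7 − a·324672 − b·4979034 = 3597043.52.
At (324549, 4978840): z_contact = −464953.75 − 3131726.83 + 3597043.52 = 362.94 m.
Depth below ground = 428.7 − 362.94 = 65.8 m.

65.8 m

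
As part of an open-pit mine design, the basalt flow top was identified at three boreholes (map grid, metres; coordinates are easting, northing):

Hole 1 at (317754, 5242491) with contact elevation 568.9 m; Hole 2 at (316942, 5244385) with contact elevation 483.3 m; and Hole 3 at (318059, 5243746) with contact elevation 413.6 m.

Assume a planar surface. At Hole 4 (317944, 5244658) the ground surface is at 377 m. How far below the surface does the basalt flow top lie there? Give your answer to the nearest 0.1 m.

Two edge vectors: Hole 1→Hole 2 = (-812, 1894, -85.6), Hole 1→Hole 3 = (305, 1255, -155.3).
Normal n = (Hole 1→Hole 2) × (Hole 1→Hole 3) = (-186710.2, -152211.6, -1596730).
So ∂z/∂easting = −n_x/n_z = −0.116932857 and ∂z/∂northing = −n_y/n_z = −0.095327075.
Intercept c from Hole 1: 568.9 + 37155.88 + 499751.33 = 537476.11.
At (317944, 5244658): z_contact = −37178.10 − 499957.90 + 537476.11 = 340.11 m.
Depth below ground = 377 − 340.11 = 36.9 m.

36.9 m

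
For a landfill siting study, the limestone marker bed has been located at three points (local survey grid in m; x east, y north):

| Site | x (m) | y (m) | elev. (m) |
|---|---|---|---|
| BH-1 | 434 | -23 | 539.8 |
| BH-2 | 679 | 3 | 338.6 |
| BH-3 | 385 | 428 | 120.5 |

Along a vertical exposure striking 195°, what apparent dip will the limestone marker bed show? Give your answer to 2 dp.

49.18°

Let the plane be z = a·x + b·y + c.
BH-2−BH-1: 245a + 26b = −201.2;  BH-3−BH-1: −49a + 451b = −419.3.
Solving gives a = −0.71433, b = −1.00732.
Unit vector along 195° is (sin 195°, cos 195°) = (-0.2588, -0.9659).
Slope in that direction = a·(-0.2588) + b·(-0.9659) = 1.15788.
Apparent dip = arctan|1.15788| = 49.18° (true dip is 51.0°, so apparent ≤ true as expected).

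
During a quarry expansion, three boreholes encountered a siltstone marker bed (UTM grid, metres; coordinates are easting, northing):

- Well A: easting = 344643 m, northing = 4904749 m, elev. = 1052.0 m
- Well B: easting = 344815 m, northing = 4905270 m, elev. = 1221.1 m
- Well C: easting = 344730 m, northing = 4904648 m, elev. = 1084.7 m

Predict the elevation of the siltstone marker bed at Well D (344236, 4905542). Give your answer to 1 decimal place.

945.5 m

Let the plane be z = a·easting + b·northing + c.
Well B−Well A: 172a + 521b = 169.1;  Well C−Well A: 87a − 101b = 32.7.
Solving gives a = 0.544120321, b = 0.144935326.
Then c = 1052 − a·344643 − b·4904749 = −897346.65.
At (344236, 4905542): z = 187305.8 + 710986.3 − 897346.65 = 945.5 m.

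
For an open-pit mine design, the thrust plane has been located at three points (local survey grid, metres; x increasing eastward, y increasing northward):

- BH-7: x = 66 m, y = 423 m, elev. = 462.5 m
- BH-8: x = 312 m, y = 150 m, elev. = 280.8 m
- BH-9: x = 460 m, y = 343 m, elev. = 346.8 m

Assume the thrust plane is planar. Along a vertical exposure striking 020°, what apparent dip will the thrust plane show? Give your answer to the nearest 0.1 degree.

21.5°

Let the plane be z = a·x + b·y + c.
BH-8−BH-7: 246a − 273b = −181.7;  BH-9−BH-7: 394a − 80b = −115.7.
Solving gives a = −0.19401, b = 0.49074.
Unit vector along 020° is (sin 20°, cos 20°) = (0.3420, 0.9397).
Slope in that direction = a·(0.3420) + b·(0.9397) = 0.39479.
Apparent dip = arctan|0.39479| = 21.5° (true dip is 27.8°, so apparent ≤ true as expected).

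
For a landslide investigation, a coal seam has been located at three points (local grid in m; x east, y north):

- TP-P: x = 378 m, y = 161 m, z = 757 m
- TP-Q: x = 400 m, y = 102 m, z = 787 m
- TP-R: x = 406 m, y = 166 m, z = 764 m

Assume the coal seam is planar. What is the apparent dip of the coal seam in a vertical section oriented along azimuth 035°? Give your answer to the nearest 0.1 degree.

7.7°

Two edge vectors: TP-P→TP-Q = (22, -59, 30), TP-P→TP-R = (28, 5, 7).
Normal n = (TP-P→TP-Q) × (TP-P→TP-R) = (-563, 686, 1762).
So ∂z/∂x = −n_x/n_z = 0.31952 and ∂z/∂y = −n_y/n_z = −0.38933.
Unit vector along 035° is (sin 35°, cos 35°) = (0.5736, 0.8192).
Slope in that direction = a·(0.5736) + b·(0.8192) = −0.13565.
Apparent dip = arctan|0.13565| = 7.7° (true dip is 26.7°, so apparent ≤ true as expected).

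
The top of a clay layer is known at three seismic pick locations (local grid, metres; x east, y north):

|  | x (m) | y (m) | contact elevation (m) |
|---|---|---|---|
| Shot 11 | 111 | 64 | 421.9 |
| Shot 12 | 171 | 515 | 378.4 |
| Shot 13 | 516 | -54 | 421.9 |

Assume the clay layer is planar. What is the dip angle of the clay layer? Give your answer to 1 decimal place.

5.5°

Two edge vectors: Shot 11→Shot 12 = (60, 451, -43.5), Shot 11→Shot 13 = (405, -118, 0).
Normal n = (Shot 11→Shot 12) × (Shot 11→Shot 13) = (-5133, -17617.5, -189735).
So ∂z/∂x = −n_x/n_z = −0.02705 and ∂z/∂y = −n_y/n_z = −0.09285.
Gradient magnitude |∇z| = √(a² + b²) = √(0.00073 + 0.00862) = 0.09671.
True dip = arctan(0.09671) = 5.5°, dipping toward NNE (azimuth ≈ 016°).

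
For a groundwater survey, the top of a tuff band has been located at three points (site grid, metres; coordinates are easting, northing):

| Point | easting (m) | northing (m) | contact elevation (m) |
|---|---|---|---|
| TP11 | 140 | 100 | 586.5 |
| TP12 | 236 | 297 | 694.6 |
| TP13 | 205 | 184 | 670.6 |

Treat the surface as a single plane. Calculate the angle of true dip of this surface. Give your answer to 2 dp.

Two edge vectors: TP11→TP12 = (96, 197, 108.1), TP11→TP13 = (65, 84, 84.1).
Normal n = (TP11→TP12) × (TP11→TP13) = (7487.3, -1047.1, -4741).
So ∂z/∂easting = −n_x/n_z = 1.57927 and ∂z/∂northing = −n_y/n_z = −0.22086.
Gradient magnitude |∇z| = √(a² + b²) = √(2.49408 + 0.04878) = 1.59463.
True dip = arctan(1.59463) = 57.91°, dipping toward W (azimuth ≈ 278°).

57.91°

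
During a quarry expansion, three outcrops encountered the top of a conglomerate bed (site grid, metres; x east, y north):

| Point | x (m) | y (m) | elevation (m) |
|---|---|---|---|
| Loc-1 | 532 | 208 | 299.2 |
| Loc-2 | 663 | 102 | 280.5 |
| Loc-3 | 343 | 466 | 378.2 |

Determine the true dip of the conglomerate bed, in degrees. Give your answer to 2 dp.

Let the plane be z = a·x + b·y + c.
Loc-2−Loc-1: 131a − 106b = −18.7;  Loc-3−Loc-1: −189a + 258b = 79.
Solving gives a = 0.25788, b = 0.49511.
Gradient magnitude |∇z| = √(a² + b²) = √(0.06650 + 0.24513) = 0.55824.
True dip = arctan(0.55824) = 29.17°, dipping toward SSW (azimuth ≈ 208°).

29.17°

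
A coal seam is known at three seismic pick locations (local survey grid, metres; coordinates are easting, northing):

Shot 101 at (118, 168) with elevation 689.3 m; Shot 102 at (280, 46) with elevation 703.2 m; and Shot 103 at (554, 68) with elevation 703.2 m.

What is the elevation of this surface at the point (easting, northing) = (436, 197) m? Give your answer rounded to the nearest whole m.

Two edge vectors: Shot 101→Shot 102 = (162, -122, 13.9), Shot 101→Shot 103 = (436, -100, 13.9).
Normal n = (Shot 101→Shot 102) × (Shot 101→Shot 103) = (-305.8, 3808.6, 36992).
So ∂z/∂easting = −n_x/n_z = 0.00827 and ∂z/∂northing = −n_y/n_z = −0.10296.
Intercept c from Shot 101: 689.3 − 0.98 + 17.30 = 705.62.
At (436, 197): z = 3.6 − 20.3 + 705.62 = 688.9 m.

689 m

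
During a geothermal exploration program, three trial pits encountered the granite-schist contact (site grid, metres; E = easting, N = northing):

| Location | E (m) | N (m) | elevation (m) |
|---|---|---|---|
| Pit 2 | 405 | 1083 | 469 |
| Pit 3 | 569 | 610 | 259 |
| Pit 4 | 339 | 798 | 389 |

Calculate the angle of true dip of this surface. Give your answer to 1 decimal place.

24.1°

Let the plane be z = a·E + b·N + c.
Pit 3−Pit 2: 164a − 473b = −210;  Pit 4−Pit 2: −66a − 285b = −80.
Solving gives a = −0.28233, b = 0.34608.
Gradient magnitude |∇z| = √(a² + b²) = √(0.07971 + 0.11977) = 0.44664.
True dip = arctan(0.44664) = 24.1°, dipping toward SE (azimuth ≈ 141°).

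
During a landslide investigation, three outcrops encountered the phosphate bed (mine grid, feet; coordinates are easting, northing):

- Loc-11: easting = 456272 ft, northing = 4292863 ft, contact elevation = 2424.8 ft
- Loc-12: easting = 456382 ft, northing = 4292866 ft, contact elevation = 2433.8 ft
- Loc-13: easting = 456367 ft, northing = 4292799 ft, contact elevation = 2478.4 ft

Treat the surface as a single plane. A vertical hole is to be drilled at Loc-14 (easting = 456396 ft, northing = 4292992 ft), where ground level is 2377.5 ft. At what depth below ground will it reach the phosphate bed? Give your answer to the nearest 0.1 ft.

Two edge vectors: Loc-11→Loc-12 = (110, 3, 9), Loc-11→Loc-13 = (95, -64, 53.6).
Normal n = (Loc-11→Loc-12) × (Loc-11→Loc-13) = (736.8, -5041, -7325).
So ∂z/∂easting = −n_x/n_z = 0.100587031 and ∂z/∂northing = −n_y/n_z = −0.688191126.
Intercept c from Loc-11: 2424.8 − 45895.05 + 2954310.22 = 2910839.98.
At (456396, 4292992): z_contact = 45907.52 − 2954399.00 + 2910839.98 = 2348.50 ft.
Depth below ground = 2377.5 − 2348.50 = 29.0 ft.

29.0 ft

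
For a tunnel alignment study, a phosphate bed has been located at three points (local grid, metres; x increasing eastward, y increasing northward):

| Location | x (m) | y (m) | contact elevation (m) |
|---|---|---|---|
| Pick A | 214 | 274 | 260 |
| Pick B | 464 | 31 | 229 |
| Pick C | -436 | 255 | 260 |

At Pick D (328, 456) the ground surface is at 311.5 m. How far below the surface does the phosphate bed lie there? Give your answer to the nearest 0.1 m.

Let the plane be z = a·x + b·y + c.
Pick B−Pick A: 250a − 243b = −31;  Pick C−Pick A: −650a − 19b = 0.
Solving gives a = −0.00362, b = 0.12385.
Then c = 260 − a·214 − b·274 = 226.84.
At (328, 456): z_contact = −1.19 + 56.47 + 226.84 = 282.13 m.
Depth below ground = 311.5 − 282.13 = 29.4 m.

29.4 m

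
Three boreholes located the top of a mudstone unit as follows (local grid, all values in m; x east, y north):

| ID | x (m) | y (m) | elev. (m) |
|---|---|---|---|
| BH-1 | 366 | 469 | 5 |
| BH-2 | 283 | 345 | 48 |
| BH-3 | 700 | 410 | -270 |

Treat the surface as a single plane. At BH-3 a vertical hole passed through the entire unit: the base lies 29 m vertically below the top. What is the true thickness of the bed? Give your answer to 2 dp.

22.51 m

Let the plane be z = a·x + b·y + c.
BH-2−BH-1: −83a − 124b = 43;  BH-3−BH-1: 334a − 59b = −275.
Solving gives a = −0.79107, b = 0.18273.
|∇z| = √(a²+b²) = 0.81191, so dip δ = arctan(0.81191) = 39.07°.
True thickness = vertical thickness × cos δ = 29 × cos 39.07° = 22.51 m.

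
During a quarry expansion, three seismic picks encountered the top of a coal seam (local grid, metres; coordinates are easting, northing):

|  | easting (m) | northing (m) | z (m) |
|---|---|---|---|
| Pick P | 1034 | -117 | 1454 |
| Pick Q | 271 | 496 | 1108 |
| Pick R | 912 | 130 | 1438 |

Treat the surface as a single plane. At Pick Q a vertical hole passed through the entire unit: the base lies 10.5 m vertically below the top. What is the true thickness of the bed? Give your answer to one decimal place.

Two edge vectors: Pick P→Pick Q = (-763, 613, -346), Pick P→Pick R = (-122, 247, -16).
Normal n = (Pick P→Pick Q) × (Pick P→Pick R) = (75654, 30004, -113675).
So ∂z/∂easting = −n_x/n_z = 0.66553 and ∂z/∂northing = −n_y/n_z = 0.26395.
|∇z| = √(a²+b²) = 0.71596, so dip δ = arctan(0.71596) = 35.60°.
True thickness = vertical thickness × cos δ = 10.5 × cos 35.60° = 8.5 m.

8.5 m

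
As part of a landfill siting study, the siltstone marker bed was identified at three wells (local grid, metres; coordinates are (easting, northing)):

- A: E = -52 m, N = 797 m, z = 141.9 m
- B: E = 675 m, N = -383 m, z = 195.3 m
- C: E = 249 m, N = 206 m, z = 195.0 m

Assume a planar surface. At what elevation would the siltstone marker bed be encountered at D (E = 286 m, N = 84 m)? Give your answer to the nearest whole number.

Let the plane be z = a·E + b·N + c.
B−A: 727a − 1180b = 53.4;  C−A: 301a − 591b = 53.1.
Solving gives a = −0.41756, b = −0.30251.
Then c = 141.9 − a·-52 − b·797 = 361.29.
At (286, 84): z = −119.4 − 25.4 + 361.29 = 216.5 m.

216 m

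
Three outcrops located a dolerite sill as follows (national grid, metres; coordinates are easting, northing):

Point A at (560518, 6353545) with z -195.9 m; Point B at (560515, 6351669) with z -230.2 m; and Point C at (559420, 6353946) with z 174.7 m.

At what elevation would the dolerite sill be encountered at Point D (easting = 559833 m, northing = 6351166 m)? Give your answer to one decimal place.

-14.2 m

Let the plane be z = a·easting + b·northing + c.
Point B−Point A: −3a − 1876b = −34.3;  Point C−Point A: −1098a + 401b = 370.6.
Solving gives a = −0.330652323, b = 0.018812344.
Then c = -195.9 − a·560518 − b·6353545 = 65615.61.
At (559833, 6351166): z = −185110.1 + 119480.3 + 65615.61 = -14.2 m.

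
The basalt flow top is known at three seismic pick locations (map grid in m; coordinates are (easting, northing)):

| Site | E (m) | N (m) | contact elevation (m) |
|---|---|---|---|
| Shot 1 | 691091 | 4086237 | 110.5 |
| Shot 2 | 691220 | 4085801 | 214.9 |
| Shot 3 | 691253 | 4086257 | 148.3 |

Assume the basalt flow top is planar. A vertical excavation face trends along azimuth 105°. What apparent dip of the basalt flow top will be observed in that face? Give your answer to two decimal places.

Two edge vectors: Shot 1→Shot 2 = (129, -436, 104.4), Shot 1→Shot 3 = (162, 20, 37.8).
Normal n = (Shot 1→Shot 2) × (Shot 1→Shot 3) = (-18568.8, 12036.6, 73212).
So ∂z/∂E = −n_x/n_z = 0.25363 and ∂z/∂N = −n_y/n_z = −0.16441.
Unit vector along 105° is (sin 105°, cos 105°) = (0.9659, -0.2588).
Slope in that direction = a·(0.9659) + b·(-0.2588) = 0.28754.
Apparent dip = arctan|0.28754| = 16.04° (true dip is 16.8°, so apparent ≤ true as expected).

16.04°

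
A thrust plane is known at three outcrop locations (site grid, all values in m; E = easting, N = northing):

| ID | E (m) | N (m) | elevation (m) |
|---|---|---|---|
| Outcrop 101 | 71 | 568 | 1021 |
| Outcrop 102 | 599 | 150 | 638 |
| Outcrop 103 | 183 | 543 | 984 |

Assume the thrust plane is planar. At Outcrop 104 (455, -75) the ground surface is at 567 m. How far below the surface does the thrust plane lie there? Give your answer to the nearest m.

Let the plane be z = a·E + b·N + c.
Outcrop 102−Outcrop 101: 528a − 418b = −383;  Outcrop 103−Outcrop 101: 112a − 25b = −37.
Solving gives a = −0.17524, b = 0.69491.
Then c = 1021 − a·71 − b·568 = 638.74.
At (455, -75): z_contact = −79.7 − 52.1 + 638.74 = 506.9 m.
Depth below ground = 567 − 506.9 = 60 m.

60 m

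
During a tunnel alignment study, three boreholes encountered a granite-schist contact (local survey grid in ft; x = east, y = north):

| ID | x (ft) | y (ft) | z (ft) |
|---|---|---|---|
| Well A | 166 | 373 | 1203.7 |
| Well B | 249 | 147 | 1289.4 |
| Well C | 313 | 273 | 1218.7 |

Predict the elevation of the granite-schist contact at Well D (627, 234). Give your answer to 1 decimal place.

1171.2 ft

Two edge vectors: Well A→Well B = (83, -226, 85.7), Well A→Well C = (147, -100, 15).
Normal n = (Well A→Well B) × (Well A→Well C) = (5180, 11352.9, 24922).
So ∂z/∂x = −n_x/n_z = −0.20785 and ∂z/∂y = −n_y/n_z = −0.45554.
Intercept c from Well A: 1203.7 + 34.50 + 169.92 = 1408.12.
At (627, 234): z = −130.3 − 106.6 + 1408.12 = 1171.2 ft.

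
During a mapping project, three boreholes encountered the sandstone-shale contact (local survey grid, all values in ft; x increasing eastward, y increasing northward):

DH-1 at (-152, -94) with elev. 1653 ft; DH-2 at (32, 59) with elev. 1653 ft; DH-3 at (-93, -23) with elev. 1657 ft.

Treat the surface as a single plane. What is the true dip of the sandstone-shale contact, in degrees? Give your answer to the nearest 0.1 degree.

13.3°

Let the plane be z = a·x + b·y + c.
DH-2−DH-1: 184a + 153b = 0;  DH-3−DH-1: 59a + 71b = 4.
Solving gives a = −0.15160, b = 0.18231.
Gradient magnitude |∇z| = √(a² + b²) = √(0.02298 + 0.03324) = 0.23711.
True dip = arctan(0.23711) = 13.3°, dipping toward SE (azimuth ≈ 140°).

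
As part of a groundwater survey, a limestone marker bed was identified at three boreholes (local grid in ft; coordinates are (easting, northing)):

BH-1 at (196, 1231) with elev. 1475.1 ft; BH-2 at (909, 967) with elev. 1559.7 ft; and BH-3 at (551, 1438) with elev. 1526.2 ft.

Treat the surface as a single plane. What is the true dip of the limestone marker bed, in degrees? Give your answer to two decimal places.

Let the plane be z = a·E + b·N + c.
BH-2−BH-1: 713a − 264b = 84.6;  BH-3−BH-1: 355a + 207b = 51.1.
Solving gives a = 0.12848, b = 0.02653.
Gradient magnitude |∇z| = √(a² + b²) = √(0.01651 + 0.00070) = 0.13119.
True dip = arctan(0.13119) = 7.47°, dipping toward WSW (azimuth ≈ 258°).

7.47°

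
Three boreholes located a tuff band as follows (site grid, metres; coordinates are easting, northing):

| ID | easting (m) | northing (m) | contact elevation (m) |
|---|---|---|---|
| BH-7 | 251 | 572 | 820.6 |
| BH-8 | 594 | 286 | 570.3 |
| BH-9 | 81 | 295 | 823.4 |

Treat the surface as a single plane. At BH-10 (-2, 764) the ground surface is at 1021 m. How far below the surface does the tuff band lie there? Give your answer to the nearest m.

Two edge vectors: BH-7→BH-8 = (343, -286, -250.3), BH-7→BH-9 = (-170, -277, 2.8).
Normal n = (BH-7→BH-8) × (BH-7→BH-9) = (-70133.9, 41590.6, -143631).
So ∂z/∂easting = −n_x/n_z = −0.48829 and ∂z/∂northing = −n_y/n_z = 0.28957.
Intercept c from BH-7: 820.6 + 122.56 − 165.63 = 777.53.
At (-2, 764): z_contact = 1.0 + 221.2 + 777.53 = 999.7 m.
Depth below ground = 1021 − 999.7 = 21 m.

21 m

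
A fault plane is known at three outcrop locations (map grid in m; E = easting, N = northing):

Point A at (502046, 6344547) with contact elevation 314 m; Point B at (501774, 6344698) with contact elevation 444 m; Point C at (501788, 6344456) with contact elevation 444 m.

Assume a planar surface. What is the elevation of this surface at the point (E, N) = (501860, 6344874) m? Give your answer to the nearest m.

Two edge vectors: Point A→Point B = (-272, 151, 130), Point A→Point C = (-258, -91, 130).
Normal n = (Point A→Point B) × (Point A→Point C) = (31460, 1820, 63710).
So ∂z/∂E = −n_x/n_z = −0.49380003 and ∂z/∂N = −n_y/n_z = −0.02856694.
Intercept c from Point A: 314 + 247910.33 + 181244.32 = 429468.65.
At (501860, 6344874): z = −247818.5 − 181253.7 + 429468.65 = 396.5 m.

397 m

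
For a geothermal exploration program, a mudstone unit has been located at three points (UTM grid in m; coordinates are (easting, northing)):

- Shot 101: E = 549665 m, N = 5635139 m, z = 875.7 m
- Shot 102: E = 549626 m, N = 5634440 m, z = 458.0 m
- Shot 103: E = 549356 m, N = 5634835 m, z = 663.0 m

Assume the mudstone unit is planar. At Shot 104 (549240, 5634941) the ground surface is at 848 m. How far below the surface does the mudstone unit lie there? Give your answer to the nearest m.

135 m

Let the plane be z = a·E + b·N + c.
Shot 102−Shot 101: −39a − 699b = −417.7;  Shot 103−Shot 101: −309a − 304b = −212.7.
Solving gives a = 0.10628506, b = 0.59163789.
Then c = 875.7 − a·549665 − b·5635139 = −3391507.20.
At (549240, 5634941): z_contact = 58376.0 + 3333844.6 − 3391507.20 = 713.4 m.
Depth below ground = 848 − 713.4 = 135 m.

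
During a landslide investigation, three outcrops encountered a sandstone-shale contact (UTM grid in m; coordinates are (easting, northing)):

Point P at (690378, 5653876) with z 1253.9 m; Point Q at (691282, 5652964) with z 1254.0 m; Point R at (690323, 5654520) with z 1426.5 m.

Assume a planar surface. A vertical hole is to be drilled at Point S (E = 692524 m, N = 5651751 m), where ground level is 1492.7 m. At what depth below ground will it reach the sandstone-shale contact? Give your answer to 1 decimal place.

Let the plane be z = a·E + b·N + c.
Point Q−Point P: 904a − 912b = 0.1;  Point R−Point P: −55a + 644b = 172.6.
Solving gives a = 0.295997865, b = 0.293291743.
Then c = 1253.9 − a·690378 − b·5653876 = −1861331.66.
At (692524, 5651751): z_contact = 204985.63 + 1657611.90 − 1861331.66 = 1265.87 m.
Depth below ground = 1492.7 − 1265.87 = 226.8 m.

226.8 m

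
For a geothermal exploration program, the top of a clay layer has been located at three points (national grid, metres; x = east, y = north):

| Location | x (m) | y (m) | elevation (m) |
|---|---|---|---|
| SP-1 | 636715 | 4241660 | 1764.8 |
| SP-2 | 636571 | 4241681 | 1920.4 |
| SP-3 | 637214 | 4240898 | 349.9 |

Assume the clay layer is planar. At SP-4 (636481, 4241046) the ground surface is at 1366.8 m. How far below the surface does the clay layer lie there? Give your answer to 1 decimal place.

Two edge vectors: SP-1→SP-2 = (-144, 21, 155.6), SP-1→SP-3 = (499, -762, -1414.9).
Normal n = (SP-1→SP-2) × (SP-1→SP-3) = (88854.3, -126101.2, 99249).
So ∂z/∂x = −n_x/n_z = −0.895266451 and ∂z/∂y = −n_y/n_z = 1.270553859.
Intercept c from SP-1: 1764.8 + 570029.58 − 5389257.48 = −4817463.11.
At (636481, 4241046): z_contact = −569820.09 + 5388477.36 − 4817463.11 = 1194.17 m.
Depth below ground = 1366.8 − 1194.17 = 172.6 m.

172.6 m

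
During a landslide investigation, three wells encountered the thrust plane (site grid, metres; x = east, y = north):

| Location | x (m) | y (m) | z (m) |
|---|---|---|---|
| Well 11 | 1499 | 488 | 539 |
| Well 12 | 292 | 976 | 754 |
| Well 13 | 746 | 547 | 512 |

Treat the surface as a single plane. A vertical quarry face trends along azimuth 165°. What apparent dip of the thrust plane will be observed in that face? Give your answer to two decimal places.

Two edge vectors: Well 11→Well 12 = (-1207, 488, 215), Well 11→Well 13 = (-753, 59, -27).
Normal n = (Well 11→Well 12) × (Well 11→Well 13) = (-25861, -194484, 296251).
So ∂z/∂x = −n_x/n_z = 0.08729 and ∂z/∂y = −n_y/n_z = 0.65648.
Unit vector along 165° is (sin 165°, cos 165°) = (0.2588, -0.9659).
Slope in that direction = a·(0.2588) + b·(-0.9659) = −0.61152.
Apparent dip = arctan|0.61152| = 31.45° (true dip is 33.5°, so apparent ≤ true as expected).

31.45°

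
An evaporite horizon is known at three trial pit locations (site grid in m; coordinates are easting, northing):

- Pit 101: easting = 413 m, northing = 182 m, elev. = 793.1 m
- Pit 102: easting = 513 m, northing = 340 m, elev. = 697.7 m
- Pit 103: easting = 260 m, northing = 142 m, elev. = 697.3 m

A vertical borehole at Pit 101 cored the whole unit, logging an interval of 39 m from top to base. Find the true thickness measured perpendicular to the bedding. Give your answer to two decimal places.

Two edge vectors: Pit 101→Pit 102 = (100, 158, -95.4), Pit 101→Pit 103 = (-153, -40, -95.8).
Normal n = (Pit 101→Pit 102) × (Pit 101→Pit 103) = (-18952.4, 24176.2, 20174).
So ∂z/∂easting = −n_x/n_z = 0.93945 and ∂z/∂northing = −n_y/n_z = −1.19838.
|∇z| = √(a²+b²) = 1.52272, so dip δ = arctan(1.52272) = 56.71°.
True thickness = vertical thickness × cos δ = 39 × cos 56.71° = 21.41 m.

21.41 m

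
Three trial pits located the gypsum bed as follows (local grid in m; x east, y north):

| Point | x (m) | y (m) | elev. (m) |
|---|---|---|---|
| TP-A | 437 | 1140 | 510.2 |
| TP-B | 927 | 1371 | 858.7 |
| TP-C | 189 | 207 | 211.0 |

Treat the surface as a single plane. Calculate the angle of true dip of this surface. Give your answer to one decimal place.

Two edge vectors: TP-A→TP-B = (490, 231, 348.5), TP-A→TP-C = (-248, -933, -299.2).
Normal n = (TP-A→TP-B) × (TP-A→TP-C) = (256035.3, 60180, -399882).
So ∂z/∂x = −n_x/n_z = 0.64028 and ∂z/∂y = −n_y/n_z = 0.15049.
Gradient magnitude |∇z| = √(a² + b²) = √(0.40995 + 0.02265) = 0.65773.
True dip = arctan(0.65773) = 33.3°, dipping toward WSW (azimuth ≈ 257°).

33.3°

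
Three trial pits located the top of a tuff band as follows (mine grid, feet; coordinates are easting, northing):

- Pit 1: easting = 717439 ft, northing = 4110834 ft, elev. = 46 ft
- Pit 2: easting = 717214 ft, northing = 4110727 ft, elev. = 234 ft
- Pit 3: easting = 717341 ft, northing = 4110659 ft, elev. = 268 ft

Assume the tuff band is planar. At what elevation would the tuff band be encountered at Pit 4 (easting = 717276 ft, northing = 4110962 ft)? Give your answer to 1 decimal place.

Two edge vectors: Pit 1→Pit 2 = (-225, -107, 188), Pit 1→Pit 3 = (-98, -175, 222).
Normal n = (Pit 1→Pit 2) × (Pit 1→Pit 3) = (9146, 31526, 28889).
So ∂z/∂easting = −n_x/n_z = −0.316591090 and ∂z/∂northing = −n_y/n_z = −1.091280418.
Intercept c from Pit 1: 46 + 227134.80 + 4486072.65 = 4713253.44.
At (717276, 4110962): z = −227083.2 − 4486212.3 + 4713253.44 = -42.1 ft.

-42.1 ft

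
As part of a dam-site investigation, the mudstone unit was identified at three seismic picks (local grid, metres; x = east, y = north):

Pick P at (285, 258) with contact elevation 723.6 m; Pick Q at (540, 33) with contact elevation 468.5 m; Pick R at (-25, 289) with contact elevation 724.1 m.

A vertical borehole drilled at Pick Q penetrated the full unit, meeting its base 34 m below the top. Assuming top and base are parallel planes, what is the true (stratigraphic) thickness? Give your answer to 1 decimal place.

Let the plane be z = a·x + b·y + c.
Pick Q−Pick P: 255a − 225b = −255.1;  Pick R−Pick P: −310a + 31b = 0.5.
Solving gives a = 0.12605, b = 1.27664.
|∇z| = √(a²+b²) = 1.28284, so dip δ = arctan(1.28284) = 52.06°.
True thickness = vertical thickness × cos δ = 34 × cos 52.06° = 20.9 m.

20.9 m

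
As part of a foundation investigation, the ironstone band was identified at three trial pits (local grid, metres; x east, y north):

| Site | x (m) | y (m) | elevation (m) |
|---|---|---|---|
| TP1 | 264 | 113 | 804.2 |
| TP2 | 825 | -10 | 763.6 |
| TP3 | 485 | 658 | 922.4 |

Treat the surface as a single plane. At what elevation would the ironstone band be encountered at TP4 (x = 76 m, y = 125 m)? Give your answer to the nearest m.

811 m

Two edge vectors: TP1→TP2 = (561, -123, -40.6), TP1→TP3 = (221, 545, 118.2).
Normal n = (TP1→TP2) × (TP1→TP3) = (7588.4, -75282.8, 332928).
So ∂z/∂x = −n_x/n_z = −0.02279 and ∂z/∂y = −n_y/n_z = 0.22612.
Intercept c from TP1: 804.2 + 6.02 − 25.55 = 784.67.
At (76, 125): z = −1.7 + 28.3 + 784.67 = 811.2 m.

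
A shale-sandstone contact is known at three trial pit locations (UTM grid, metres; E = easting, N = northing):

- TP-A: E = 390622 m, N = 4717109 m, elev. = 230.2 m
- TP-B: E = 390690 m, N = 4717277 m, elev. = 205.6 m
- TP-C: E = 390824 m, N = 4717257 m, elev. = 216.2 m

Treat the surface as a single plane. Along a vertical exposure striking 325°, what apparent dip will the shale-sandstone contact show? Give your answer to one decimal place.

9.6°

Two edge vectors: TP-A→TP-B = (68, 168, -24.6), TP-A→TP-C = (202, 148, -14).
Normal n = (TP-A→TP-B) × (TP-A→TP-C) = (1288.8, -4017.2, -23872).
So ∂z/∂E = −n_x/n_z = 0.05399 and ∂z/∂N = −n_y/n_z = −0.16828.
Unit vector along 325° is (sin 325°, cos 325°) = (-0.5736, 0.8192).
Slope in that direction = a·(-0.5736) + b·(0.8192) = −0.16881.
Apparent dip = arctan|0.16881| = 9.6° (true dip is 10.0°, so apparent ≤ true as expected).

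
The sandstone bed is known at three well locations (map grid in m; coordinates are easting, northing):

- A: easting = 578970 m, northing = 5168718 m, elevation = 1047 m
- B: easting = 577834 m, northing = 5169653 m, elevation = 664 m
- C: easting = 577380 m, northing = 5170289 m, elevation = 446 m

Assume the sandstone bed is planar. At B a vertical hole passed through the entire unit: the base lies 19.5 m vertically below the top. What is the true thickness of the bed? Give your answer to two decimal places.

18.77 m

Two edge vectors: A→B = (-1136, 935, -383), A→C = (-1590, 1571, -601).
Normal n = (A→B) × (A→C) = (39758, -73766, -298006).
So ∂z/∂easting = −n_x/n_z = 0.13341 and ∂z/∂northing = −n_y/n_z = −0.24753.
|∇z| = √(a²+b²) = 0.28120, so dip δ = arctan(0.28120) = 15.71°.
True thickness = vertical thickness × cos δ = 19.5 × cos 15.71° = 18.77 m.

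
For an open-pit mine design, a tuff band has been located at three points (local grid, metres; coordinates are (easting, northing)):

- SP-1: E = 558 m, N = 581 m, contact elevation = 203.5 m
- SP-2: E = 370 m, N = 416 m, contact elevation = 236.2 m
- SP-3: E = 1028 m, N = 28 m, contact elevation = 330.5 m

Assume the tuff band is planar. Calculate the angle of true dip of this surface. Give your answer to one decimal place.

12.2°

Let the plane be z = a·E + b·N + c.
SP-2−SP-1: −188a − 165b = 32.7;  SP-3−SP-1: 470a − 553b = 127.
Solving gives a = 0.01582, b = −0.21621.
Gradient magnitude |∇z| = √(a² + b²) = √(0.00025 + 0.04675) = 0.21679.
True dip = arctan(0.21679) = 12.2°, dipping toward N (azimuth ≈ 356°).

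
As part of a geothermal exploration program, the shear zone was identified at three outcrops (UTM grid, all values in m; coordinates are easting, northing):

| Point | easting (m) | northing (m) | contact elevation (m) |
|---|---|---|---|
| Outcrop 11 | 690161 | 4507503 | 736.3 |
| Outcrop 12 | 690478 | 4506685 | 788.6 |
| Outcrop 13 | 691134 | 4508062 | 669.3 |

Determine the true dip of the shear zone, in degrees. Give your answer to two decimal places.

4.50°

Two edge vectors: Outcrop 11→Outcrop 12 = (317, -818, 52.3), Outcrop 11→Outcrop 13 = (973, 559, -67).
Normal n = (Outcrop 11→Outcrop 12) × (Outcrop 11→Outcrop 13) = (25570.3, 72126.9, 973117).
So ∂z/∂easting = −n_x/n_z = −0.02628 and ∂z/∂northing = −n_y/n_z = −0.07412.
Gradient magnitude |∇z| = √(a² + b²) = √(0.00069 + 0.00549) = 0.07864.
True dip = arctan(0.07864) = 4.50°, dipping toward NNE (azimuth ≈ 020°).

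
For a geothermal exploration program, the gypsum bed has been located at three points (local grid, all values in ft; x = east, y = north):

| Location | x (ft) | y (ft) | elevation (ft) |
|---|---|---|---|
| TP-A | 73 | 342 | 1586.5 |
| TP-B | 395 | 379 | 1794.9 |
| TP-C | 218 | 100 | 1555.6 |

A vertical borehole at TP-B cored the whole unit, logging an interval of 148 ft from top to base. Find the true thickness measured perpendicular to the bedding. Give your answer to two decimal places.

Two edge vectors: TP-A→TP-B = (322, 37, 208.4), TP-A→TP-C = (145, -242, -30.9).
Normal n = (TP-A→TP-B) × (TP-A→TP-C) = (49289.5, 40167.8, -83289).
So ∂z/∂x = −n_x/n_z = 0.59179 and ∂z/∂y = −n_y/n_z = 0.48227.
|∇z| = √(a²+b²) = 0.76341, so dip δ = arctan(0.76341) = 37.36°.
True thickness = vertical thickness × cos δ = 148 × cos 37.36° = 117.64 ft.

117.64 ft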